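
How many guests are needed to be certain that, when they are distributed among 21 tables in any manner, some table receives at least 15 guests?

295

With 294 guests one could put exactly 14 in each of the 21 tables, and no table would reach 15.
By the pigeonhole principle, one more guest must land in a table that already has 14, giving it 15.
So 21 × 14 + 1 = 295 guests are required.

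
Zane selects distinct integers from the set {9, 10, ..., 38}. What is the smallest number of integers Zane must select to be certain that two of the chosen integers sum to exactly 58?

22

Two chosen integers sum to 58 exactly when both halves of some pair {x, 58−x} with 20 ≤ x ≤ 58−x ≤ 38 are chosen — 9 such pairs.
The remaining 12 elements (those with no distinct partner in range) can never complete a 58-sum, so the worst case takes all of them and one from each pair: 12 + 9 = 21.
Pigeonhole: the 22nd integer has to be the second member of some pair, so 21 + 1 = 22.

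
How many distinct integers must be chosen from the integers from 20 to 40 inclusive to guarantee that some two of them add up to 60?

12

Group the elements by complementary pair {x, 60−x}: {20,40}, {21,39}, {22,38}, …, giving 10 two-element pairs and the single value 30 (it cannot pair with itself since the integers are distinct).
By the pigeonhole principle, treating each of those 11 groups as a pigeonhole, one can pick one integer per group — 11 integers — with no two summing to 60.
The 12th integer lands in an occupied pair, forcing a sum of 60.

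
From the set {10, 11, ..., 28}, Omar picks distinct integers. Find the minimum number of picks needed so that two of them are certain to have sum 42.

13

A set avoiding the sum 42 can contain at most one of each pair {x, 42−x}, plus the 5 elements whose complement lies outside the range or equal to its own complement.
The integers 10, …, 21 (12 of them) are such a set: any two sum to at least 10+11 = 21 and at most 20+21 = 41 < 42.
Pigeonhole: any 13th integer completes one of the 7 pairs, so 13 choices force a sum of 42.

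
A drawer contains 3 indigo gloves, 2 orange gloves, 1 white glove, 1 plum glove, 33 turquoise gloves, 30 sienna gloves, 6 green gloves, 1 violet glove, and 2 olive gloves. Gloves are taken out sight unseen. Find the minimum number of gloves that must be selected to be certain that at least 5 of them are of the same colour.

An adversary could hand out at most 4 gloves per colour (6 colours run out sooner): 3 + 2 + 1 + 1 + 4 + 4 + 4 + 1 + 2 = 22 gloves and still no colour has 5.
One more glove lands in a colour already at 4, so 23 draws are enough and 22 are not.

23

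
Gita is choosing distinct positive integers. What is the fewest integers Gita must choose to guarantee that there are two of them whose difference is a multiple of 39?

Integers whose pairwise differences are multiples of 39 are exactly those sharing a remainder mod 39. Pigeonhole: the 39 residue classes mod 39 are the pigeonholes.
With 39 integers one could put 1 in each residue class and have no class reach 2.
The 40th integer pushes some class to 2, so 39·1 + 1 = 40.

40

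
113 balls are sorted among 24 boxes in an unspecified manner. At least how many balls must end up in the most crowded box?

Pigeonhole: the 24 boxes are the holes and the 113 balls are the pigeons.
If every box held at most 4 balls, the total would be at most 24 × 4 = 96, which is less than 113.
So some box holds at least ⌈113/24⌉ = 5 balls.

5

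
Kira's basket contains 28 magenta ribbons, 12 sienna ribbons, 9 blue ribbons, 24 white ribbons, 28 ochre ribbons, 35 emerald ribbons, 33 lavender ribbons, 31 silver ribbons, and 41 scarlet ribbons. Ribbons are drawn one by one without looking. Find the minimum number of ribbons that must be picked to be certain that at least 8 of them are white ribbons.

In the worst case for collecting white ribbons, every non-white ribbon comes out first.
There are 28 + 12 + 9 + 28 + 35 + 33 + 31 + 41 = 217 non-white ribbons altogether.
After those, each further ribbon must be white, so 217 + 8 = 225 draws guarantee 8 white ribbons.

225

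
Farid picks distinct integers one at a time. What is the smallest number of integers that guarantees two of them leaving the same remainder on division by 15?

16

By pigeonhole, the 15 residue classes mod 15 are the pigeonholes.
With 15 integers one could put 1 in each residue class and have no class reach 2.
The 16th integer pushes some class to 2, so 15·1 + 1 = 16.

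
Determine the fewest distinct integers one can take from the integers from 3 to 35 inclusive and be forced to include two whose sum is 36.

Two chosen integers sum to 36 exactly when both halves of some pair {x, 36−x} with 3 ≤ x ≤ 36−x ≤ 33 are chosen — 15 such pairs.
The remaining 3 elements (those with no distinct partner in range) can never complete a 36-sum, so the worst case takes all of them and one from each pair: 3 + 15 = 18.
By pigeonhole, the 19th integer has to be the second member of some pair, so 18 + 1 = 19.

19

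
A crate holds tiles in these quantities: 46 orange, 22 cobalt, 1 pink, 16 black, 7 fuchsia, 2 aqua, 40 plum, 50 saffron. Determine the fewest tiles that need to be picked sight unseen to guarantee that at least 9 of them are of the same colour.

An adversary could hand out at most 8 tiles per colour (pink, fuchsia, aqua run out sooner): 8 + 8 + 1 + 8 + 7 + 2 + 8 + 8 = 50 tiles and still no colour has 9.
Pigeonhole: one more tile lands in a colour already at 8, so 51 draws are enough and 50 are not.

51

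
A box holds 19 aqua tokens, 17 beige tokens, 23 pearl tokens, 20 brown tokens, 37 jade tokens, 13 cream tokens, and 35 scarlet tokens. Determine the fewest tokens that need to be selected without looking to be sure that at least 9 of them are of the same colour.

Put each drawn token into a box by colour. The largest draw with every box below 9 takes min(count, 8) from each colour.
Σ min(cᵢ, 8) = 8 + 8 + 8 + 8 + 8 + 8 + 8 = 56.
Draw number 56 + 1 = 57 must push one box to 9.

57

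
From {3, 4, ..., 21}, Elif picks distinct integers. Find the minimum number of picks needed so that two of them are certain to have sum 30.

A set avoiding the sum 30 can contain at most one of each pair {x, 30−x}, plus the 7 elements whose complement lies outside the range or equal to its own complement.
The integers 3, …, 15 (13 of them) are such a set: any two sum to at least 3+4 = 7 and at most 14+15 = 29 < 30.
By pigeonhole, any 14th integer completes one of the 6 pairs, so 14 choices force a sum of 30.

14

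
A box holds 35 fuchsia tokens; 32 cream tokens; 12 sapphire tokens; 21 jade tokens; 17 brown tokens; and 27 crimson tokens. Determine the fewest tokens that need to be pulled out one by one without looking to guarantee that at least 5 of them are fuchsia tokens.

In the worst case for collecting fuchsia tokens, every non-fuchsia token comes out first.
There are 32 + 12 + 21 + 17 + 27 = 109 non-fuchsia tokens altogether.
After those, each further token must be fuchsia, so 109 + 5 = 114 draws guarantee 5 fuchsia tokens.

114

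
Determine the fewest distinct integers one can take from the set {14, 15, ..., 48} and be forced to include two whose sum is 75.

25

A set avoiding the sum 75 can contain at most one of each pair {x, 75−x}, plus the 13 elements whose complement lies outside the range.
The integers 14, …, 37 (24 of them) are such a set: any two sum to at least 14+15 = 29 and at most 36+37 = 73 < 75.
Any 25th integer completes one of the 11 pairs, so 25 choices force a sum of 75.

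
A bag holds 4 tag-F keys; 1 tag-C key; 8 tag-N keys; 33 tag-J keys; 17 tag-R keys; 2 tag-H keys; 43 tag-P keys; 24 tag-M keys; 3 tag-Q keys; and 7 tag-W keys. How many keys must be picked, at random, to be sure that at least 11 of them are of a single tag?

66

By pigeonhole, put each drawn key into a box by tag. The largest draw with every box below 11 takes min(count, 10) from each tag; tags with fewer than 10 contribute all they have.
Σ min(cᵢ, 10) = 4 + 1 + 8 + 10 + 10 + 2 + 10 + 10 + 3 + 7 = 65.
Draw number 65 + 1 = 66 must push one box to 11.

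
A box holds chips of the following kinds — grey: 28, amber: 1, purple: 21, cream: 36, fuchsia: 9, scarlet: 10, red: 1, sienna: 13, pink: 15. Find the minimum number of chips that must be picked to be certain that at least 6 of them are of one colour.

An adversary could hand out at most 5 chips per colour (amber, red run out sooner): 5 + 1 + 5 + 5 + 5 + 5 + 1 + 5 + 5 = 37 chips and still no colour has 6.
One more chip lands in a colour already at 5, so 38 draws are enough and 37 are not.

38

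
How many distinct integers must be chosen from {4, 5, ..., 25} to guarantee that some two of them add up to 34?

A set avoiding the sum 34 can contain at most one of each pair {x, 34−x}, plus the 6 elements whose complement lies outside the range or equal to its own complement.
The integers 4, …, 17 (14 of them) are such a set: any two sum to at least 4+5 = 9 and at most 16+17 = 33 < 34.
Any 15th integer completes one of the 8 pairs, so 15 choices force a sum of 34.

15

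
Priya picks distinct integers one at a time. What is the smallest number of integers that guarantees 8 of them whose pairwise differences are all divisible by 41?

288

Integers whose pairwise differences are multiples of 41 are exactly those sharing a remainder mod 41. The 41 residue classes mod 41 are the pigeonholes.
With 287 integers one could put 7 in each residue class and have no class reach 8.
The 288th integer pushes some class to 8, so 41·7 + 1 = 288.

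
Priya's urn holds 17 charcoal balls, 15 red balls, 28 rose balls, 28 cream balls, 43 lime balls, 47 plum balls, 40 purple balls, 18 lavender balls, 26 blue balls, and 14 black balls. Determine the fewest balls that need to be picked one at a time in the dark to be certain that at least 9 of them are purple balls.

245

In the worst case for collecting purple balls, every non-purple ball comes out first.
There are 17 + 15 + 28 + 28 + 43 + 47 + 18 + 26 + 14 = 236 non-purple balls altogether.
After those, each further ball must be purple, so 236 + 9 = 245 draws guarantee 9 purple balls.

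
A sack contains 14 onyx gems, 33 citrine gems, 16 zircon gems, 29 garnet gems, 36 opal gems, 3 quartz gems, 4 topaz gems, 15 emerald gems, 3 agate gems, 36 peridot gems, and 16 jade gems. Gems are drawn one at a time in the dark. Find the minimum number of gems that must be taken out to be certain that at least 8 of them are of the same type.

67

Pigeonhole: the 11 types are the holes; the gems drawn are the pigeons.
To avoid 8 of any one type, the worst case takes at most 7 of each type, or every gem of a type that has fewer than 7.
That gives 7 + 7 + 7 + 7 + 7 + 3 + 4 + 7 + 3 + 7 + 7 = 66 gems with no type reaching 8.
The next gem forces some type to 8, so 66 + 1 = 67.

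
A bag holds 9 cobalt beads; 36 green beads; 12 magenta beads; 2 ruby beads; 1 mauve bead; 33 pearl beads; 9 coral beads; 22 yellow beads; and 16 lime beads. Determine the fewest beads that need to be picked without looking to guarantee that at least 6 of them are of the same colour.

The 9 colours are the holes; the beads drawn are the pigeons.
To avoid 6 of any one colour, the worst case takes at most 5 of each colour, or every bead of a colour that has fewer than 5.
That gives 5 + 5 + 5 + 2 + 1 + 5 + 5 + 5 + 5 = 38 beads with no colour reaching 6.
The next bead forces some colour to 6, so 38 + 1 = 39.

39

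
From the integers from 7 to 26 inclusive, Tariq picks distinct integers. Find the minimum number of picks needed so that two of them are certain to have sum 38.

14

Group the elements by complementary pair {x, 38−x}: {12,26}, {13,25}, {14,24}, …, giving 7 two-element pairs, the single value 19 (it cannot pair with itself since the integers are distinct), and 5 integers whose partner 38−x falls outside [7,26].
Treating each of those 13 groups as a pigeonhole, one can pick one integer per group — 13 integers — with no two summing to 38.
The 14th integer lands in an occupied pair, forcing a sum of 38.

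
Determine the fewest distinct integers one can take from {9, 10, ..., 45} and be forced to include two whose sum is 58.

22

Two chosen integers sum to 58 exactly when both halves of some pair {x, 58−x} with 13 ≤ x ≤ 58−x ≤ 45 are chosen — 16 such pairs.
The remaining 5 elements (those with no distinct partner in range) can never complete a 58-sum, so the worst case takes all of them and one from each pair: 5 + 16 = 21.
Pigeonhole: the 22nd integer has to be the second member of some pair, so 21 + 1 = 22.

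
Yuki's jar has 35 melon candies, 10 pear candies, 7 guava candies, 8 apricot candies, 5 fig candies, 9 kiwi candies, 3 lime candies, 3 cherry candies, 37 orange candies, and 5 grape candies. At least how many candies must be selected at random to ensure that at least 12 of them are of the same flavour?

An adversary could hand out at most 11 candies per flavour (8 flavours run out sooner): 11 + 10 + 7 + 8 + 5 + 9 + 3 + 3 + 11 + 5 = 72 candies and still no flavour has 12.
By pigeonhole, one more candy lands in a flavour already at 11, so 73 draws are enough and 72 are not.

73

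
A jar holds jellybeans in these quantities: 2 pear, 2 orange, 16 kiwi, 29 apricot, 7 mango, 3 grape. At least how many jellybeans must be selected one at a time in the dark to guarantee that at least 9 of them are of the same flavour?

By the pigeonhole principle, the 6 flavours are the holes; the jellybeans drawn are the pigeons.
To avoid 9 of any one flavour, the worst case takes at most 8 of each flavour, or every jellybean of a flavour that has fewer than 8.
That gives 2 + 2 + 8 + 8 + 7 + 3 = 30 jellybeans with no flavour reaching 9.
The next jellybean forces some flavour to 9, so 30 + 1 = 31.

31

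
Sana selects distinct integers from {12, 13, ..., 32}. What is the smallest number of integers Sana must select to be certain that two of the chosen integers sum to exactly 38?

Group the elements by complementary pair {x, 38−x}: {12,26}, {13,25}, {14,24}, …, giving 7 two-element pairs; the single value 19 (it cannot pair with itself since the integers are distinct); and 6 integers whose partner 38−x falls outside [12,32].
Treating each of those 14 groups as a pigeonhole, one can pick one integer per group — 14 integers — with no two summing to 38.
The 15th integer lands in an occupied pair, forcing a sum of 38.

15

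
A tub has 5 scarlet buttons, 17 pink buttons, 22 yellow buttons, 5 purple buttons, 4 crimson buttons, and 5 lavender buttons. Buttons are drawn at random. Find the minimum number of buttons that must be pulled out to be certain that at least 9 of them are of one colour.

36

An adversary could hand out at most 8 buttons per colour (4 colours run out sooner): 5 + 8 + 8 + 5 + 4 + 5 = 35 buttons and still no colour has 9.
By the pigeonhole principle, one more button lands in a colour already at 8, so 36 draws are enough and 35 are not.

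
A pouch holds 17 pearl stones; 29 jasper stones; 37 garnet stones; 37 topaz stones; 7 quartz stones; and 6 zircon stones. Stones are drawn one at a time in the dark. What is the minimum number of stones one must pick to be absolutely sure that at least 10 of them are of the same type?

An adversary could hand out at most 9 stones per type (quartz, zircon run out sooner): 9 + 9 + 9 + 9 + 7 + 6 = 49 stones and still no type has 10.
Pigeonhole: one more stone lands in a type already at 9, so 50 draws are enough and 49 are not.

50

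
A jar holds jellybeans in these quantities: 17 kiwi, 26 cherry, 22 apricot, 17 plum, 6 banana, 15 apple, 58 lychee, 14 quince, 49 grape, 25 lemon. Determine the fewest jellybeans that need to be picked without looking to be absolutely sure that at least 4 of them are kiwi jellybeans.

236

In the worst case for collecting kiwi jellybeans, every non-kiwi jellybean comes out first.
There are 26 + 22 + 17 + 6 + 15 + 58 + 14 + 49 + 25 = 232 non-kiwi jellybeans altogether.
After those, each further jellybean must be kiwi, so 232 + 4 = 236 draws guarantee 4 kiwi jellybeans.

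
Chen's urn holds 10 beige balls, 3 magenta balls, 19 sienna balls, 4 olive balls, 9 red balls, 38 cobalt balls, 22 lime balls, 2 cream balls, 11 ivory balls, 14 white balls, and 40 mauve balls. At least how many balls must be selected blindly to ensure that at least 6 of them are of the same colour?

An adversary could hand out at most 5 balls per colour (magenta, olive, cream run out sooner): 5 + 3 + 5 + 4 + 5 + 5 + 5 + 2 + 5 + 5 + 5 = 49 balls and still no colour has 6.
By pigeonhole, one more ball lands in a colour already at 5, so 50 draws are enough and 49 are not.

50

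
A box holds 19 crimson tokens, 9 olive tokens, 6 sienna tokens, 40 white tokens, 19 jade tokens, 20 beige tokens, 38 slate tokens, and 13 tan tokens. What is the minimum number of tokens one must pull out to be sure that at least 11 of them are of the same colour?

76

The 8 colours are the holes; the tokens drawn are the pigeons.
To avoid 11 of any one colour, the worst case takes at most 10 of each colour, or every token of a colour that has fewer than 10.
That gives 10 + 9 + 6 + 10 + 10 + 10 + 10 + 10 = 75 tokens with no colour reaching 11.
The next token forces some colour to 11, so 75 + 1 = 76.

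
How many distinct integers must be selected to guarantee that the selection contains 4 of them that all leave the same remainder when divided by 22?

67

By the pigeonhole principle, the 22 residue classes mod 22 are the pigeonholes.
With 66 integers one could put 3 in each residue class and have no class reach 4.
The 67th integer pushes some class to 4, so 22·3 + 1 = 67.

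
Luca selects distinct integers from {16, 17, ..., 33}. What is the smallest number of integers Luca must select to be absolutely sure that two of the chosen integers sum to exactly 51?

11

Two chosen integers sum to 51 exactly when both halves of some pair {x, 51−x} with 18 ≤ x ≤ 51−x ≤ 33 are chosen — 8 such pairs.
The remaining 2 elements (those with no distinct partner in range) can never complete a 51-sum, so the worst case takes all of them and one from each pair: 2 + 8 = 10.
By the pigeonhole principle, the 11th integer has to be the second member of some pair, so 10 + 1 = 11.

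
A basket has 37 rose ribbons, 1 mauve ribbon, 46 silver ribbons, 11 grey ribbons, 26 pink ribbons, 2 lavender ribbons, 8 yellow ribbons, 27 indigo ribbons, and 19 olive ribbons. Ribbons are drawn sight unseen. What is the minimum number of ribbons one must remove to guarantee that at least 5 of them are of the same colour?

An adversary could hand out at most 4 ribbons per colour (mauve, lavender run out sooner): 4 + 1 + 4 + 4 + 4 + 2 + 4 + 4 + 4 = 31 ribbons and still no colour has 5.
One more ribbon lands in a colour already at 4, so 32 draws are enough and 31 are not.

32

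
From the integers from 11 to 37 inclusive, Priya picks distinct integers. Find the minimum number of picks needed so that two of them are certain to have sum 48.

A set avoiding the sum 48 can contain at most one of each pair {x, 48−x}, plus the 1 element equal to its own complement.
The integers 24, …, 37 (14 of them) are such a set: any two sum to at least 24+25 = 49 > 48.
Any 15th integer completes one of the 13 pairs, so 15 choices force a sum of 48.

15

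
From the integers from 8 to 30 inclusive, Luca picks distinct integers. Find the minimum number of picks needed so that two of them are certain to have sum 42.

A set avoiding the sum 42 can contain at most one of each pair {x, 42−x}, plus the 5 elements whose complement lies outside the range or equal to its own complement.
The integers 8, …, 21 (14 of them) are such a set: any two sum to at least 8+9 = 17 and at most 20+21 = 41 < 42.
Any 15th integer completes one of the 9 pairs, so 15 choices force a sum of 42.

15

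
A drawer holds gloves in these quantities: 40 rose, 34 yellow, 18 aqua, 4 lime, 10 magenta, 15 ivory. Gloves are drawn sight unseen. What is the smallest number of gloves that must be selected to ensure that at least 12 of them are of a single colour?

59

The 6 colours are the holes; the gloves drawn are the pigeons.
To avoid 12 of any one colour, the worst case takes at most 11 of each colour, or every glove of a colour that has fewer than 11.
That gives 11 + 11 + 11 + 4 + 10 + 11 = 58 gloves with no colour reaching 12.
The next glove forces some colour to 12, so 58 + 1 = 59.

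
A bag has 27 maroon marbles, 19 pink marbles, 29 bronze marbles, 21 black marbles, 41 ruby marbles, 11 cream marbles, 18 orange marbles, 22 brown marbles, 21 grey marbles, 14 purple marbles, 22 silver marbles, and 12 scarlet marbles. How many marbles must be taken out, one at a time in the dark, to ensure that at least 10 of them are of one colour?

Put each drawn marble into a box by colour. The largest draw with every box below 10 takes min(count, 9) from each colour.
Σ min(cᵢ, 9) = 9 + 9 + 9 + 9 + 9 + 9 + 9 + 9 + 9 + 9 + 9 + 9 = 108.
Draw number 108 + 1 = 109 must push one box to 10.

109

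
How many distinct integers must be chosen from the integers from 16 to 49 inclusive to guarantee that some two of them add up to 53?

24

Two chosen integers sum to 53 exactly when both halves of some pair {x, 53−x} with 16 ≤ x ≤ 53−x ≤ 37 are chosen — 11 such pairs.
The remaining 12 elements (those with no distinct partner in range) can never complete a 53-sum, so the worst case takes all of them and one from each pair: 12 + 11 = 23.
The 24th integer has to be the second member of some pair, so 23 + 1 = 24.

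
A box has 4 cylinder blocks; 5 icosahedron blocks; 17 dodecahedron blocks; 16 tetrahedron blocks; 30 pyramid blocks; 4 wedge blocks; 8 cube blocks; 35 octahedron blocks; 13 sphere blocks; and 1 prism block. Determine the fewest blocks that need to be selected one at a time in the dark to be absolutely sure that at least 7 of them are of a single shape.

51

Put each drawn block into a box by shape. The largest draw with every box below 7 takes min(count, 6) from each shape; shapes with fewer than 6 contribute all they have.
Σ min(cᵢ, 6) = 4 + 5 + 6 + 6 + 6 + 4 + 6 + 6 + 6 + 1 = 50.
Draw number 50 + 1 = 51 must push one box to 7.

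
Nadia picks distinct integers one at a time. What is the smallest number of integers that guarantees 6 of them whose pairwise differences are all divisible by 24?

121

Integers whose pairwise differences are multiples of 24 are exactly those sharing a remainder mod 24. By pigeonhole, the 24 residue classes mod 24 are the pigeonholes.
With 120 integers one could put 5 in each residue class and have no class reach 6.
The 121st integer pushes some class to 6, so 24·5 + 1 = 121.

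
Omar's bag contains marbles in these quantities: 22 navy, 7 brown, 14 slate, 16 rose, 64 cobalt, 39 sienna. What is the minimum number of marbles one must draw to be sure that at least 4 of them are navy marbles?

144

In the worst case for collecting navy marbles, every non-navy marble comes out first.
There are 7 + 14 + 16 + 64 + 39 = 140 non-navy marbles altogether.
After those, each further marble must be navy, so 140 + 4 = 144 draws guarantee 4 navy marbles.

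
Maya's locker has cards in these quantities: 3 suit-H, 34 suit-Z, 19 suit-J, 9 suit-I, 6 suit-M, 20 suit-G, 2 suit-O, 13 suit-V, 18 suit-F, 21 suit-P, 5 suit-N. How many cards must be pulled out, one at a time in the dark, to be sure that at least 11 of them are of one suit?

86

An adversary could hand out at most 10 cards per suit (5 suits run out sooner): 3 + 10 + 10 + 9 + 6 + 10 + 2 + 10 + 10 + 10 + 5 = 85 cards and still no suit has 11.
Pigeonhole: one more card lands in a suit already at 10, so 86 draws are enough and 85 are not.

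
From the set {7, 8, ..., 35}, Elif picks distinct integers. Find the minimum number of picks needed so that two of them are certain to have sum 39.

17

Group the elements by complementary pair {x, 39−x}: {7,32}, {8,31}, {9,30}, …, giving 13 two-element pairs and 3 integers whose partner 39−x falls outside [7,35].
Pigeonhole: treating each of those 16 groups as a pigeonhole, one can pick one integer per group — 16 integers — with no two summing to 39.
The 17th integer lands in an occupied pair, forcing a sum of 39.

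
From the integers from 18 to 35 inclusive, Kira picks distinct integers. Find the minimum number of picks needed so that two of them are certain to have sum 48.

Group the elements by complementary pair {x, 48−x}: {18,30}, {19,29}, {20,28}, …, giving 6 two-element pairs, the single value 24 (it cannot pair with itself since the integers are distinct), and 5 integers whose partner 48−x falls outside [18,35].
By pigeonhole, treating each of those 12 groups as a pigeonhole, one can pick one integer per group — 12 integers — with no two summing to 48.
The 13th integer lands in an occupied pair, forcing a sum of 48.

13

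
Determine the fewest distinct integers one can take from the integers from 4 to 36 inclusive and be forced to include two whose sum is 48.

22

Two chosen integers sum to 48 exactly when both halves of some pair {x, 48−x} with 12 ≤ x ≤ 48−x ≤ 36 are chosen — 12 such pairs.
The remaining 9 elements (those with no distinct partner in range) can never complete a 48-sum, so the worst case takes all of them and one from each pair: 9 + 12 = 21.
By pigeonhole, the 22nd integer has to be the second member of some pair, so 21 + 1 = 22.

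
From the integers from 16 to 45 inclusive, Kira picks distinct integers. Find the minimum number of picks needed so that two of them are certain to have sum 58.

Group the elements by complementary pair {x, 58−x}: {16,42}, {17,41}, {18,40}, …, giving 13 two-element pairs, the single value 29 (it cannot pair with itself since the integers are distinct), and 3 integers whose partner 58−x falls outside [16,45].
By pigeonhole, treating each of those 17 groups as a pigeonhole, one can pick one integer per group — 17 integers — with no two summing to 58.
The 18th integer lands in an occupied pair, forcing a sum of 58.

18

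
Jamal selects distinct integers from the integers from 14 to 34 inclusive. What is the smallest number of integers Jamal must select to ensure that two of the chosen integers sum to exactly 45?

Group the elements by complementary pair {x, 45−x}: {14,31}, {15,30}, {16,29}, …, giving 9 two-element pairs and 3 integers whose partner 45−x falls outside [14,34].
By the pigeonhole principle, treating each of those 12 groups as a pigeonhole, one can pick one integer per group — 12 integers — with no two summing to 45.
The 13th integer lands in an occupied pair, forcing a sum of 45.

13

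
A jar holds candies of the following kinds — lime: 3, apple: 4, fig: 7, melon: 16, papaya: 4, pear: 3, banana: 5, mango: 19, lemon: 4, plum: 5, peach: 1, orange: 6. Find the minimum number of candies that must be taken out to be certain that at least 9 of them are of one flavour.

59

An adversary could hand out at most 8 candies per flavour (10 flavours run out sooner): 3 + 4 + 7 + 8 + 4 + 3 + 5 + 8 + 4 + 5 + 1 + 6 = 58 candies and still no flavour has 9.
By the pigeonhole principle, one more candy lands in a flavour already at 8, so 59 draws are enough and 58 are not.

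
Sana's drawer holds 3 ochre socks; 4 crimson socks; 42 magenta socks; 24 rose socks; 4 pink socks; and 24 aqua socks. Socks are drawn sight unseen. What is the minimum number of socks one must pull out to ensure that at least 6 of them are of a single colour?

27

Put each drawn sock into a box by colour. The largest draw with every box below 6 takes min(count, 5) from each colour; colours with fewer than 5 contribute all they have.
Σ min(cᵢ, 5) = 3 + 4 + 5 + 5 + 4 + 5 = 26.
Draw number 26 + 1 = 27 must push one box to 6.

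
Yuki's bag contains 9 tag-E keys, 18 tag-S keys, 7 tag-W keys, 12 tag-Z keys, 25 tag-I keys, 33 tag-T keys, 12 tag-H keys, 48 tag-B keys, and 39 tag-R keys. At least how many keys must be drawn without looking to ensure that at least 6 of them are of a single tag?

By the pigeonhole principle, the 9 tags are the holes; the keys drawn are the pigeons.
To avoid 6 of any one tag, the worst case takes at most 5 of each tag.
That gives 5 + 5 + 5 + 5 + 5 + 5 + 5 + 5 + 5 = 45 keys with no tag reaching 6.
The next key forces some tag to 6, so 45 + 1 = 46.

46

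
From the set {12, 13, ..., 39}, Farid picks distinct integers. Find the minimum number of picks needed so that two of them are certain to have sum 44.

19

A set avoiding the sum 44 can contain at most one of each pair {x, 44−x}, plus the 8 elements whose complement lies outside the range or equal to its own complement.
The integers 22, …, 39 (18 of them) are such a set: any two sum to at least 22+23 = 45 > 44.
Any 19th integer completes one of the 10 pairs, so 19 choices force a sum of 44.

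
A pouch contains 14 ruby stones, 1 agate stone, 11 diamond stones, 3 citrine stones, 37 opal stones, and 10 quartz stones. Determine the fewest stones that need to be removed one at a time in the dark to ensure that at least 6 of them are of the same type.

By pigeonhole, the 6 types are the holes; the stones drawn are the pigeons.
To avoid 6 of any one type, the worst case takes at most 5 of each type, or every stone of a type that has fewer than 5.
That gives 5 + 1 + 5 + 3 + 5 + 5 = 24 stones with no type reaching 6.
The next stone forces some type to 6, so 24 + 1 = 25.

25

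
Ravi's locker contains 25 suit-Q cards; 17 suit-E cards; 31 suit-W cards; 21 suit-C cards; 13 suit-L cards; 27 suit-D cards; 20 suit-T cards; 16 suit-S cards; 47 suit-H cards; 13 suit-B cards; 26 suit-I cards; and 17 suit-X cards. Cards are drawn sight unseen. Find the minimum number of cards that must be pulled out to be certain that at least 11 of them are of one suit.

121

By the pigeonhole principle, the 12 suits are the holes; the cards drawn are the pigeons.
To avoid 11 of any one suit, the worst case takes at most 10 of each suit.
That gives 10 + 10 + 10 + 10 + 10 + 10 + 10 + 10 + 10 + 10 + 10 + 10 = 120 cards with no suit reaching 11.
The next card forces some suit to 11, so 120 + 1 = 121.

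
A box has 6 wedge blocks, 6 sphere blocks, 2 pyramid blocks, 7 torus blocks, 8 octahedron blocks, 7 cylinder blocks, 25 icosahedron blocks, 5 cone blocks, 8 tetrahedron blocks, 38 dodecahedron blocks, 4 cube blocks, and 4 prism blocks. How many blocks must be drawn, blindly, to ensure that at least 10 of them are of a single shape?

76

Pigeonhole: the 12 shapes are the holes; the blocks drawn are the pigeons.
To avoid 10 of any one shape, the worst case takes at most 9 of each shape, or every block of a shape that has fewer than 9.
That gives 6 + 6 + 2 + 7 + 8 + 7 + 9 + 5 + 8 + 9 + 4 + 4 = 75 blocks with no shape reaching 10.
The next block forces some shape to 10, so 75 + 1 = 76.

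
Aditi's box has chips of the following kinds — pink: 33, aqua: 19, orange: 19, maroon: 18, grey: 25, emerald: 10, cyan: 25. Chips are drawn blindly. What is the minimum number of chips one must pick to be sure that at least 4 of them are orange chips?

134

In the worst case for collecting orange chips, every non-orange chip comes out first.
There are 33 + 19 + 18 + 25 + 10 + 25 = 130 non-orange chips altogether.
After those, each further chip must be orange, so 130 + 4 = 134 draws guarantee 4 orange chips.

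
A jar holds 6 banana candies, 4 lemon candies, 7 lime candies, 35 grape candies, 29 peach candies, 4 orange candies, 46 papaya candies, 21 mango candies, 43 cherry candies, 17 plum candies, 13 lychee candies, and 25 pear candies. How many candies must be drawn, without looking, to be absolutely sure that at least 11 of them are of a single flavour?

An adversary could hand out at most 10 candies per flavour (4 flavours run out sooner): 6 + 4 + 7 + 10 + 10 + 4 + 10 + 10 + 10 + 10 + 10 + 10 = 101 candies and still no flavour has 11.
Pigeonhole: one more candy lands in a flavour already at 10, so 102 draws are enough and 101 are not.

102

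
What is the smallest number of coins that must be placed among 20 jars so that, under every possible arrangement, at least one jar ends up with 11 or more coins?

With 200 coins one could put exactly 10 in each of the 20 jars, and no jar would reach 11.
Pigeonhole: one more coin must land in a jar that already has 10, giving it 11.
So 20 × 10 + 1 = 201 coins are required.

201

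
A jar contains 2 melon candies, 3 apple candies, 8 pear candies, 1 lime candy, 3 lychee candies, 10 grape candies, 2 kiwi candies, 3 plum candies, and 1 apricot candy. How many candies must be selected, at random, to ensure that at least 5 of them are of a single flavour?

An adversary could hand out at most 4 candies per flavour (7 flavours run out sooner): 2 + 3 + 4 + 1 + 3 + 4 + 2 + 3 + 1 = 23 candies and still no flavour has 5.
One more candy lands in a flavour already at 4, so 24 draws are enough and 23 are not.

24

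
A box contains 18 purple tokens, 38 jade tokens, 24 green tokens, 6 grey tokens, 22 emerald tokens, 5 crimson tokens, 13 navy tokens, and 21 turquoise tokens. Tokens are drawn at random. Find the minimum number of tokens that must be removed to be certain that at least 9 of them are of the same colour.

60

Pigeonhole: the 8 colours are the holes; the tokens drawn are the pigeons.
To avoid 9 of any one colour, the worst case takes at most 8 of each colour, or every token of a colour that has fewer than 8.
That gives 8 + 8 + 8 + 6 + 8 + 5 + 8 + 8 = 59 tokens with no colour reaching 9.
The next token forces some colour to 9, so 59 + 1 = 60.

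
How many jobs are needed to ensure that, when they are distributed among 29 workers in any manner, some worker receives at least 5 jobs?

117

With 116 jobs one could put exactly 4 in each of the 29 workers, and no worker would reach 5.
One more job must land in a worker that already has 4, giving it 5.
So 29 × 4 + 1 = 117 jobs are required.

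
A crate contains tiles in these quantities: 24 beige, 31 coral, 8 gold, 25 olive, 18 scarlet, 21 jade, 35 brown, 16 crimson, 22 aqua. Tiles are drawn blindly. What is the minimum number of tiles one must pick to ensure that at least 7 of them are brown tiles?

In the worst case for collecting brown tiles, every non-brown tile comes out first.
There are 24 + 31 + 8 + 25 + 18 + 21 + 16 + 22 = 165 non-brown tiles altogether.
After those, each further tile must be brown, so 165 + 7 = 172 draws guarantee 7 brown tiles.

172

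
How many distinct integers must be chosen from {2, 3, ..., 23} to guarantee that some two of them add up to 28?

14

A set avoiding the sum 28 can contain at most one of each pair {x, 28−x}, plus the 4 elements whose complement lies outside the range or equal to its own complement.
The integers 2, …, 14 (13 of them) are such a set: any two sum to at least 2+3 = 5 and at most 13+14 = 27 < 28.
Any 14th integer completes one of the 9 pairs, so 14 choices force a sum of 28.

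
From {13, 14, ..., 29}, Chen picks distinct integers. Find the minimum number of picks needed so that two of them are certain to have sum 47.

Two chosen integers sum to 47 exactly when both halves of some pair {x, 47−x} with 18 ≤ x ≤ 47−x ≤ 29 are chosen — 6 such pairs.
The remaining 5 elements (those with no distinct partner in range) can never complete a 47-sum, so the worst case takes all of them and one from each pair: 5 + 6 = 11.
The 12th integer has to be the second member of some pair, so 11 + 1 = 12.

12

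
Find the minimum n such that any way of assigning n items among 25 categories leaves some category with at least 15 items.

351

With 350 items one could put exactly 14 in each of the 25 categories, and no category would reach 15.
By the pigeonhole principle, one more item must land in a category that already has 14, giving it 15.
So 25 × 14 + 1 = 351 items are required.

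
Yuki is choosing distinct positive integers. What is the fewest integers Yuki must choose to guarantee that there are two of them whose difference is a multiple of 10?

11

Integers whose pairwise differences are multiples of 10 are exactly those sharing a remainder mod 10. By the pigeonhole principle, the 10 residue classes mod 10 are the pigeonholes.
With 10 integers one could put 1 in each residue class and have no class reach 2.
The 11th integer pushes some class to 2, so 10·1 + 1 = 11.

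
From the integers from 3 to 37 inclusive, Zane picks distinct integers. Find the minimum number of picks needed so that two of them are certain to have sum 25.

A set avoiding the sum 25 can contain at most one of each pair {x, 25−x}, plus the 15 elements whose complement lies outside the range.
The integers 13, …, 37 (25 of them) are such a set: any two sum to at least 13+14 = 27 > 25.
By pigeonhole, any 26th integer completes one of the 10 pairs, so 26 choices force a sum of 25.

26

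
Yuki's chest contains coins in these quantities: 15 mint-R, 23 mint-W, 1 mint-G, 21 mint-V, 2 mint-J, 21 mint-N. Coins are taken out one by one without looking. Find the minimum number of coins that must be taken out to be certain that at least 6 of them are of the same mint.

24

An adversary could hand out at most 5 coins per mint (mint-G, mint-J run out sooner): 5 + 5 + 1 + 5 + 2 + 5 = 23 coins and still no mint has 6.
One more coin lands in a mint already at 5, so 24 draws are enough and 23 are not.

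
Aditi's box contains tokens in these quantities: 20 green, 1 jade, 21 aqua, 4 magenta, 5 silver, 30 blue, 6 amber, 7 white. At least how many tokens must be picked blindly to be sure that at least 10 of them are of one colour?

51

By pigeonhole, the 8 colours are the holes; the tokens drawn are the pigeons.
To avoid 10 of any one colour, the worst case takes at most 9 of each colour, or every token of a colour that has fewer than 9.
That gives 9 + 1 + 9 + 4 + 5 + 9 + 6 + 7 = 50 tokens with no colour reaching 10.
The next token forces some colour to 10, so 50 + 1 = 51.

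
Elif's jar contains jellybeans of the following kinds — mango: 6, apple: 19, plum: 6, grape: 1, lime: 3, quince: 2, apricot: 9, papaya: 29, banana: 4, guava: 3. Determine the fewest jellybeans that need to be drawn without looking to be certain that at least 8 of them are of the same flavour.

47

An adversary could hand out at most 7 jellybeans per flavour (7 flavours run out sooner): 6 + 7 + 6 + 1 + 3 + 2 + 7 + 7 + 4 + 3 = 46 jellybeans and still no flavour has 8.
By the pigeonhole principle, one more jellybean lands in a flavour already at 7, so 47 draws are enough and 46 are not.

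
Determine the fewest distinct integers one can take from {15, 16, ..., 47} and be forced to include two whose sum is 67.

A set avoiding the sum 67 can contain at most one of each pair {x, 67−x}, plus the 5 elements whose complement lies outside the range.
The integers 15, …, 33 (19 of them) are such a set: any two sum to at least 15+16 = 31 and at most 32+33 = 65 < 67.
By the pigeonhole principle, any 20th integer completes one of the 14 pairs, so 20 choices force a sum of 67.

20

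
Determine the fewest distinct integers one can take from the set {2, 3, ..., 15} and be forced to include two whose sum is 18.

9

Two chosen integers sum to 18 exactly when both halves of some pair {x, 18−x} with 3 ≤ x ≤ 18−x ≤ 15 are chosen — 6 such pairs.
The remaining 2 elements (those with no distinct partner in range) can never complete a 18-sum, so the worst case takes all of them and one from each pair: 2 + 6 = 8.
The 9th integer has to be the second member of some pair, so 8 + 1 = 9.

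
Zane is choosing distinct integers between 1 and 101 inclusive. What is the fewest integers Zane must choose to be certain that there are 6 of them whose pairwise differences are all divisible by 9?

46

Integers whose pairwise differences are multiples of 9 are exactly those sharing a remainder mod 9. Pigeonhole: the 9 residue classes mod 9 are the pigeonholes.
With 45 integers one could put 5 in each residue class and have no class reach 6.
The 46th integer pushes some class to 6, so 9·5 + 1 = 46.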